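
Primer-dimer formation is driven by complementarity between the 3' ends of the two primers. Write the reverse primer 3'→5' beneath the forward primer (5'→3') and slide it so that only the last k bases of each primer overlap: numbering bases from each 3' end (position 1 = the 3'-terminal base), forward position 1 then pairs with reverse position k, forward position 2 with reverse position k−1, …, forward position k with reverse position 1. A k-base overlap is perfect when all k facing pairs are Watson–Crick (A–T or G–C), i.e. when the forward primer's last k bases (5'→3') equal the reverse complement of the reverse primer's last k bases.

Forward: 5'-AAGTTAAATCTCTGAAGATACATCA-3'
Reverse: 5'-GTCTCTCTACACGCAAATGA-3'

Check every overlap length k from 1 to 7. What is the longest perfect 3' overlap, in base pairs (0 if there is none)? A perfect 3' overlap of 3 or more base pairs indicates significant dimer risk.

Longest perfect overlap: 3 complementary base pairs; significant dimer risk (threshold 3).

Last 7 bases (5'→3') — forward …TACATCA, reverse …CAAATGA.
Reverse complement of the reverse primer's last 7 bases: TCATTTG; its first k bases are the reverse complement of the reverse primer's last k bases, so a perfect k-base overlap needs the forward primer's last k bases to equal them.
Comparing (forward last k vs required): k=1: A vs T ✗; k=2: CA vs TC ✗; k=3: TCA vs TCA ✓; k=4: ATCA vs TCAT ✗; k=5: CATCA vs TCATT ✗; k=6: ACATCA vs TCATTT ✗; k=7: TACATCA vs TCATTTG ✗.
Only k = 3 is perfect, so the longest perfect 3' overlap is 3.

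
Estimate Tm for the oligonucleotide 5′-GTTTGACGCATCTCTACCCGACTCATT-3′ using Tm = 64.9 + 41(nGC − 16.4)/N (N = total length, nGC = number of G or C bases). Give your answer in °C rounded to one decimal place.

Base counts: A=5, T=9, G=4, C=9; G+C = 13, N = 27.
Tm = 64.9 + 41·(13 − 16.4)/27 = 64.9 + -139.40/27 = 59.7°C.

59.7°C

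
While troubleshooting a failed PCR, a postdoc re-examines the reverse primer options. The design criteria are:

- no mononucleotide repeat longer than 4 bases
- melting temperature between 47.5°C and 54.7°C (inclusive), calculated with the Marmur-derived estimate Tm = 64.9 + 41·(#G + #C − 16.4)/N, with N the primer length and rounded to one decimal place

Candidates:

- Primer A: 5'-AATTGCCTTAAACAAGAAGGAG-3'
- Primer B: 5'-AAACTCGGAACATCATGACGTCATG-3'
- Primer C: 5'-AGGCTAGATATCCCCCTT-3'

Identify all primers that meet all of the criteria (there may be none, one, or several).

Primer A (22 nt, A=10 T=4 G=5 C=3): longest run = 3 ✓; Tm = 64.9 + 41·(8 − 16.4)/22 = 49.2°C ✓ — passes.
Primer B (25 nt, A=9 T=5 G=5 C=6): longest run = 3 ✓; Tm = 64.9 + 41·(11 − 16.4)/25 = 56.0°C, outside 47.5–54.7°C ✗ — fails.
Primer C (18 nt, A=4 T=5 G=3 C=6): longest run = 5, exceeds 4 ✗; Tm = 64.9 + 41·(9 − 16.4)/18 = 48.0°C ✓ — fails.

Primer A only.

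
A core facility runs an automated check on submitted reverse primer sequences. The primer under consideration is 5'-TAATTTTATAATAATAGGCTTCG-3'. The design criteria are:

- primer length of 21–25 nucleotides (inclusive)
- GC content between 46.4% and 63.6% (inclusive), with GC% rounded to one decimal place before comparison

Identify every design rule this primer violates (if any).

Base counts: A=8, T=10, G=3, C=2 (length 23).
length: length 23 ✓
GC content: GC 5/23 = 21.7%, outside 46.4–63.6% ✗

Fails: GC content.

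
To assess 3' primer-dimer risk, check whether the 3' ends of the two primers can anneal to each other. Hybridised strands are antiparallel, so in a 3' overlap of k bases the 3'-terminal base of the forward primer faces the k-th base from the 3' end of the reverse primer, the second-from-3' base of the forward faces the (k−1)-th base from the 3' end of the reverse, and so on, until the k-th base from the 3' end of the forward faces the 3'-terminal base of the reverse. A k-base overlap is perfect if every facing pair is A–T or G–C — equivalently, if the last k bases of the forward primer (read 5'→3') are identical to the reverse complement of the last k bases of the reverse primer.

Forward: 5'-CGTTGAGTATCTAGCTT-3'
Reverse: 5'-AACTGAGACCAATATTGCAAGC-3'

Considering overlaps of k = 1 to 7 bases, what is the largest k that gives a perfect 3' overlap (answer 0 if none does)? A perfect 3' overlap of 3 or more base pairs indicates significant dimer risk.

Last 7 bases (5'→3') — forward …CTAGCTT, reverse …TGCAAGC.
Reverse complement of the reverse primer's last 7 bases: GCTTGCA; its first k bases are the reverse complement of the reverse primer's last k bases, so a perfect k-base overlap needs the forward primer's last k bases to equal them.
Comparing (forward last k vs required): k=1: T vs G ✗; k=2: TT vs GC ✗; k=3: CTT vs GCT ✗; k=4: GCTT vs GCTT ✓; k=5: AGCTT vs GCTTG ✗; k=6: TAGCTT vs GCTTGC ✗; k=7: CTAGCTT vs GCTTGCA ✗.
Only k = 4 is perfect, so the longest perfect 3' overlap is 4.

Longest perfect overlap: 4 complementary base pairs; significant dimer risk (threshold 3).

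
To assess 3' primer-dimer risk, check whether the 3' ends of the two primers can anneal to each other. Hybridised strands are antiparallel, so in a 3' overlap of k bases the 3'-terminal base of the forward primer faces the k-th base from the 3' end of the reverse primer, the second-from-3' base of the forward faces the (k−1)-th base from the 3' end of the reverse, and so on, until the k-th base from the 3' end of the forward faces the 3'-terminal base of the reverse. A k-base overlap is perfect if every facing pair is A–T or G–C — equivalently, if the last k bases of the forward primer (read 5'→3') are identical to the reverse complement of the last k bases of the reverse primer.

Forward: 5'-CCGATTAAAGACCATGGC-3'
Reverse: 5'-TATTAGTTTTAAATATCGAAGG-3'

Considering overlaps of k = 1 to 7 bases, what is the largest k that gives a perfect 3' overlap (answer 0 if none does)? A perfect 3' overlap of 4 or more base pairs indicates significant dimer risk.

Longest perfect overlap: 1 complementary base pair; below the dimer-risk threshold (threshold 4).

Last 7 bases (5'→3') — forward …CCATGGC, reverse …TCGAAGG.
Reverse complement of the reverse primer's last 7 bases: CCTTCGA; its first k bases are the reverse complement of the reverse primer's last k bases, so a perfect k-base overlap needs the forward primer's last k bases to equal them.
Comparing (forward last k vs required): k=1: C vs C ✓; k=2: GC vs CC ✗; k=3: GGC vs CCT ✗; k=4: TGGC vs CCTT ✗; k=5: ATGGC vs CCTTC ✗; k=6: CATGGC vs CCTTCG ✗; k=7: CCATGGC vs CCTTCGA ✗.
Only k = 1 is perfect, so the longest perfect 3' overlap is 1.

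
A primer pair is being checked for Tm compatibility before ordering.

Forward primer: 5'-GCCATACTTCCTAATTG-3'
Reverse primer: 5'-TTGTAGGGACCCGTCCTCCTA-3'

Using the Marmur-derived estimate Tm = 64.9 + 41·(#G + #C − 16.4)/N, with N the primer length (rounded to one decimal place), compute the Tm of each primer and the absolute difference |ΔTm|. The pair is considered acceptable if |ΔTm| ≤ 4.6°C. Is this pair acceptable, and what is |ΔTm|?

|ΔTm| = 14.1°C; the pair is not acceptable.

Forward: G+C = 7, N = 17 → Tm = 64.9 + 41·(7 − 16.4)/17 = 42.2°C.
Reverse: G+C = 12, N = 21 → Tm = 64.9 + 41·(12 − 16.4)/21 = 56.3°C.
|ΔTm| = |42.2 − 56.3| = 14.1°C, > 4.6°C.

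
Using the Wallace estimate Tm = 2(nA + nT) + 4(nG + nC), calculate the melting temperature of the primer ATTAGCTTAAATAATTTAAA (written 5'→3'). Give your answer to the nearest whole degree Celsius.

44°C

Base counts: A=10, T=8, G=1, C=1 (length 20).
Tm = 2·(10+8) + 4·(1+1) = 2·18 + 4·2 = 36 + 8 = 44°C.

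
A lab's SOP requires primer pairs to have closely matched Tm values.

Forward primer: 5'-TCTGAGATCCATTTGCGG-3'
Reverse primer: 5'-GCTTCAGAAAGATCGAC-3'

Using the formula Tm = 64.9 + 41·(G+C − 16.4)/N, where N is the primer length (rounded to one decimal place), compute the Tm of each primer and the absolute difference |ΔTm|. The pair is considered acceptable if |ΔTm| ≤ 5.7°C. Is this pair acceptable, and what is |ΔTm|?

|ΔTm| = 3.4°C; the pair is acceptable.

Forward: G+C = 9, N = 18 → Tm = 64.9 + 41·(9 − 16.4)/18 = 48.0°C.
Reverse: G+C = 8, N = 17 → Tm = 64.9 + 41·(8 − 16.4)/17 = 44.6°C.
|ΔTm| = |48.0 − 44.6| = 3.4°C, ≤ 5.7°C.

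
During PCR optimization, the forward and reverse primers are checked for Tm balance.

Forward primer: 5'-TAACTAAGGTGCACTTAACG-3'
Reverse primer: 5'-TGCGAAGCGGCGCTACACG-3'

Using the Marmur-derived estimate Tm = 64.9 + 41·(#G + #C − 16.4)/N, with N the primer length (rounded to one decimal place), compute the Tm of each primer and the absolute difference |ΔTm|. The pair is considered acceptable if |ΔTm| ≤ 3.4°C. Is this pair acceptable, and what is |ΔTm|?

|ΔTm| = 9.9°C; the pair is not acceptable.

Forward: G+C = 8, N = 20 → Tm = 64.9 + 41·(8 − 16.4)/20 = 47.7°C.
Reverse: G+C = 13, N = 19 → Tm = 64.9 + 41·(13 − 16.4)/19 = 57.6°C.
|ΔTm| = |47.7 − 57.6| = 9.9°C, > 3.4°C.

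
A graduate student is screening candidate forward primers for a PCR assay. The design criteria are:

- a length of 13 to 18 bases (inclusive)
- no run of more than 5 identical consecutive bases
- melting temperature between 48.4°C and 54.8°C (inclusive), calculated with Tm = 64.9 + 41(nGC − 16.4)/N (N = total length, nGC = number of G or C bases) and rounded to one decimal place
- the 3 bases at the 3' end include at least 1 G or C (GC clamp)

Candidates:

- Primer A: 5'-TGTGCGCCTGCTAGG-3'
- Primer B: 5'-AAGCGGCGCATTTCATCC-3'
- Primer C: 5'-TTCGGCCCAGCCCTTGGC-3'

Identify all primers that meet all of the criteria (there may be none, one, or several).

Primer B only.

Primer A (15 nt, A=1 T=4 G=6 C=4): length 15 ✓; longest run = 2 ✓; Tm = 64.9 + 41·(10 − 16.4)/15 = 47.4°C, outside 48.4–54.8°C ✗; 3' end AGG has 2 G/C ✓ — fails.
Primer B (18 nt, A=4 T=4 G=4 C=6): length 18 ✓; longest run = 3 ✓; Tm = 64.9 + 41·(10 − 16.4)/18 = 50.3°C ✓; 3' end TCC has 2 G/C ✓ — passes.
Primer C (18 nt, A=1 T=4 G=5 C=8): length 18 ✓; longest run = 3 ✓; Tm = 64.9 + 41·(13 − 16.4)/18 = 57.2°C, outside 48.4–54.8°C ✗; 3' end GGC has 3 G/C ✓ — fails.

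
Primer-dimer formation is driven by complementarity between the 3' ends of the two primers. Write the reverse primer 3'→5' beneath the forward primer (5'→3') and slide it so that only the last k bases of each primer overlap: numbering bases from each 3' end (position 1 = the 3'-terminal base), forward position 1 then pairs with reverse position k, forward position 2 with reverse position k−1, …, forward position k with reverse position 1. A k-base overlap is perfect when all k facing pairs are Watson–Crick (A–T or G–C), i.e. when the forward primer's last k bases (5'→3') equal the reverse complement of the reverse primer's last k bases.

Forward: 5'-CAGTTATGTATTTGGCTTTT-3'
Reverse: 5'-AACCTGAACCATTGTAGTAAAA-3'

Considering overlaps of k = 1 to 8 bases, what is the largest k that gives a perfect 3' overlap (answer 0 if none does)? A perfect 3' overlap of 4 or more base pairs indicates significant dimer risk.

Last 8 bases (5'→3') — forward …TGGCTTTT, reverse …TAGTAAAA.
Reverse complement of the reverse primer's last 8 bases: TTTTACTA; its first k bases are the reverse complement of the reverse primer's last k bases, so a perfect k-base overlap needs the forward primer's last k bases to equal them.
Comparing (forward last k vs required): k=1: T vs T ✓; k=2: TT vs TT ✓; k=3: TTT vs TTT ✓; k=4: TTTT vs TTTT ✓; k=5: CTTTT vs TTTTA ✗; k=6: GCTTTT vs TTTTAC ✗; k=7: GGCTTTT vs TTTTACT ✗; k=8: TGGCTTTT vs TTTTACTA ✗.
Perfect overlaps at k = 1, 2, 3, 4; the largest is 4.

Longest perfect overlap: 4 complementary base pairs; significant dimer risk (threshold 4).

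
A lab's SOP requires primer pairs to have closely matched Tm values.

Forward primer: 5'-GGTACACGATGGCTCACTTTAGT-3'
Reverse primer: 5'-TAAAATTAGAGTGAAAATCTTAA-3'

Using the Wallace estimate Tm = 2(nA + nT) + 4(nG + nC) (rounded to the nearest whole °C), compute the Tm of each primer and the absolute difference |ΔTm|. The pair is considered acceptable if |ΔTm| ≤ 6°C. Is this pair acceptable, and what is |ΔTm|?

|ΔTm| = 14°C; the pair is not acceptable.

Forward: A=5 T=7 G=6 C=5 → Tm = 2·12 + 4·11 = 68°C.
Reverse: A=12 T=7 G=3 C=1 → Tm = 2·19 + 4·4 = 54°C.
|ΔTm| = |68 − 54| = 14°C, > 6°C.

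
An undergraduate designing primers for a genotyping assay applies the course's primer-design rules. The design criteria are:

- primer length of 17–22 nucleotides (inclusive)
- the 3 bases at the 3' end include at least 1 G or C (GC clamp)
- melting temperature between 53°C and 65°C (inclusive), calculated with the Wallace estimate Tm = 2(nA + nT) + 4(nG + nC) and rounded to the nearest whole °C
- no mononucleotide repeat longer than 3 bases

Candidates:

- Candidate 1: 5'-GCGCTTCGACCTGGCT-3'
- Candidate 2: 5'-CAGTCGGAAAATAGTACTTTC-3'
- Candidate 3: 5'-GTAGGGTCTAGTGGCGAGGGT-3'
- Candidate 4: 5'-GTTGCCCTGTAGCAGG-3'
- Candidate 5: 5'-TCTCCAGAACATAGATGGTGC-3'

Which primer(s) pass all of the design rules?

Candidate 1 (16 nt, A=1 T=4 G=5 C=6): length 16, outside 17–22 ✗; 3' end GCT has 2 G/C ✓; Tm = 2·5 + 4·11 = 54°C ✓; longest run = 2 ✓ — fails.
Candidate 2 (21 nt, A=7 T=6 G=4 C=4): length 21 ✓; 3' end TTC has 1 G/C ✓; Tm = 2·13 + 4·8 = 58°C ✓; longest run = 4, exceeds 3 ✗ — fails.
Candidate 3 (21 nt, A=3 T=5 G=11 C=2): length 21 ✓; 3' end GGT has 2 G/C ✓; Tm = 2·8 + 4·13 = 68°C, outside 53–65°C ✗; longest run = 3 ✓ — fails.
Candidate 4 (16 nt, A=2 T=4 G=6 C=4): length 16, outside 17–22 ✗; 3' end AGG has 2 G/C ✓; Tm = 2·6 + 4·10 = 52°C, outside 53–65°C ✗; longest run = 3 ✓ — fails.
Candidate 5 (21 nt, A=6 T=5 G=5 C=5): length 21 ✓; 3' end TGC has 2 G/C ✓; Tm = 2·11 + 4·10 = 62°C ✓; longest run = 2 ✓ — passes.

Candidate 5 only.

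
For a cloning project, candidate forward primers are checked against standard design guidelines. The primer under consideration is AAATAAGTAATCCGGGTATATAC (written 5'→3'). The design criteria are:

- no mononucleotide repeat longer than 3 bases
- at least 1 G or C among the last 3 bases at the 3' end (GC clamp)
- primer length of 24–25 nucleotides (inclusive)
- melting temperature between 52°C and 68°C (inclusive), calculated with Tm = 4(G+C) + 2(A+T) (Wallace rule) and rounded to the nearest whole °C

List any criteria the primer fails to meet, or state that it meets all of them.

Fails: length.

Base counts: A=10, T=6, G=4, C=3 (length 23).
homopolymer run: longest run = 3 ✓
GC clamp: 3' end TAC has 1 G/C ✓
length: length 23, outside 24–25 ✗
Tm: Tm = 2·16 + 4·7 = 60°C ✓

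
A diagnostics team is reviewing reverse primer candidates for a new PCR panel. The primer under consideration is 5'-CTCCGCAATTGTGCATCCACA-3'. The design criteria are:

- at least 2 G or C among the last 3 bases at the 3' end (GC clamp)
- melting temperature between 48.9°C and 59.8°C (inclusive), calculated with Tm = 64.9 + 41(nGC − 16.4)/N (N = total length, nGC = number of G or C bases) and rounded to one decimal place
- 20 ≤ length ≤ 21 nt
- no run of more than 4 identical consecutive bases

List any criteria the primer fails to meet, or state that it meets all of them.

Base counts: A=5, T=5, G=3, C=8 (length 21).
GC clamp: 3' end ACA has 1 G/C, need ≥2 ✗
Tm: Tm = 64.9 + 41·(11 − 16.4)/21 = 54.4°C ✓
length: length 21 ✓
homopolymer run: longest run = 2 ✓

Fails: GC clamp.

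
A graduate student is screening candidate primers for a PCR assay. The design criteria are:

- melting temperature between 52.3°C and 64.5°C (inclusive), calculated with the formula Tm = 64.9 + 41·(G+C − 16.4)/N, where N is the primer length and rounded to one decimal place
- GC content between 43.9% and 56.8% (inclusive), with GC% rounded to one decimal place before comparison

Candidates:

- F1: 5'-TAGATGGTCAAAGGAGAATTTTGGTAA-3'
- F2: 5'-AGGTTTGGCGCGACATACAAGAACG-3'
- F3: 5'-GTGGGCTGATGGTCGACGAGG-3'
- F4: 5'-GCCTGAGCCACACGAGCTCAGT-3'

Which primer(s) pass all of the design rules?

F1 (27 nt, A=10 T=8 G=8 C=1): Tm = 64.9 + 41·(9 − 16.4)/27 = 53.7°C ✓; GC 9/27 = 33.3%, outside 43.9–56.8% ✗ — fails.
F2 (25 nt, A=8 T=4 G=8 C=5): Tm = 64.9 + 41·(13 − 16.4)/25 = 59.3°C ✓; GC 13/25 = 52.0% ✓ — passes.
F3 (21 nt, A=3 T=4 G=11 C=3): Tm = 64.9 + 41·(14 − 16.4)/21 = 60.2°C ✓; GC 14/21 = 66.7%, outside 43.9–56.8% ✗ — fails.
F4 (22 nt, A=5 T=3 G=6 C=8): Tm = 64.9 + 41·(14 − 16.4)/22 = 60.4°C ✓; GC 14/22 = 63.6%, outside 43.9–56.8% ✗ — fails.

F2 only.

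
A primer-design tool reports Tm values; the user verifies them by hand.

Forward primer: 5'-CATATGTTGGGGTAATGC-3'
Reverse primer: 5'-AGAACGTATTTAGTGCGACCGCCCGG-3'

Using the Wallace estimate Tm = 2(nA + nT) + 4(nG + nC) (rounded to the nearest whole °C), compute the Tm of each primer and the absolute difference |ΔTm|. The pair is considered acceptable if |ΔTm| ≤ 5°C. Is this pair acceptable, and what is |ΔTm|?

|ΔTm| = 30°C; the pair is not acceptable.

Forward: A=4 T=6 G=6 C=2 → Tm = 2·10 + 4·8 = 52°C.
Reverse: A=6 T=5 G=8 C=7 → Tm = 2·11 + 4·15 = 82°C.
|ΔTm| = |52 − 82| = 30°C, > 5°C.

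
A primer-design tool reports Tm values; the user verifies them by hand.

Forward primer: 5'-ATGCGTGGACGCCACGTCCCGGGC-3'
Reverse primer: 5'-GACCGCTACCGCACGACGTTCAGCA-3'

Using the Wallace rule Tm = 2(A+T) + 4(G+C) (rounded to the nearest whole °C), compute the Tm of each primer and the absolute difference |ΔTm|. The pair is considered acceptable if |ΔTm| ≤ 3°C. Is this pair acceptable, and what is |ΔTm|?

|ΔTm| = 2°C; the pair is acceptable.

Forward: A=3 T=3 G=9 C=9 → Tm = 2·6 + 4·18 = 84°C.
Reverse: A=6 T=3 G=6 C=10 → Tm = 2·9 + 4·16 = 82°C.
|ΔTm| = |84 − 82| = 2°C, ≤ 3°C.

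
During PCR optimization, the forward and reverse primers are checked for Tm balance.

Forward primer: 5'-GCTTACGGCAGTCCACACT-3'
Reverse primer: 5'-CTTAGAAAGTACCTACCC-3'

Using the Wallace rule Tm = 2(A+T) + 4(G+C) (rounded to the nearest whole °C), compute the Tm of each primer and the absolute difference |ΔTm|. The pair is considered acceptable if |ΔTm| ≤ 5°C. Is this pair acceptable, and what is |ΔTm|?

Forward: A=4 T=4 G=4 C=7 → Tm = 2·8 + 4·11 = 60°C.
Reverse: A=6 T=4 G=2 C=6 → Tm = 2·10 + 4·8 = 52°C.
|ΔTm| = |60 − 52| = 8°C, > 5°C.

|ΔTm| = 8°C; the pair is not acceptable.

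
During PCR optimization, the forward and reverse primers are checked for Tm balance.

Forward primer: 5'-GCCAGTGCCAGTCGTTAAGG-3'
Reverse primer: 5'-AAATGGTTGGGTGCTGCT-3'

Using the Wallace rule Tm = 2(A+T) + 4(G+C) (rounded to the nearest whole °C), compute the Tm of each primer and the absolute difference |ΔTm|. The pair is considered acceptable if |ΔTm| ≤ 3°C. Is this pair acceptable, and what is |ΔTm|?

|ΔTm| = 10°C; the pair is not acceptable.

Forward: A=4 T=4 G=7 C=5 → Tm = 2·8 + 4·12 = 64°C.
Reverse: A=3 T=6 G=7 C=2 → Tm = 2·9 + 4·9 = 54°C.
|ΔTm| = |64 − 54| = 10°C, > 3°C.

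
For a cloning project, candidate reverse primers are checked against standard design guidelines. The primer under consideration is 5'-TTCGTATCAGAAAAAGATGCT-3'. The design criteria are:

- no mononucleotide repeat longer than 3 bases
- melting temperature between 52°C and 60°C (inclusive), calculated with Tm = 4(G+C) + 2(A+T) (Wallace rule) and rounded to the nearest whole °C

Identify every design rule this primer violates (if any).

Base counts: A=8, T=6, G=4, C=3 (length 21).
homopolymer run: longest run = 5, exceeds 3 ✗
Tm: Tm = 2·14 + 4·7 = 56°C ✓

Fails: homopolymer run.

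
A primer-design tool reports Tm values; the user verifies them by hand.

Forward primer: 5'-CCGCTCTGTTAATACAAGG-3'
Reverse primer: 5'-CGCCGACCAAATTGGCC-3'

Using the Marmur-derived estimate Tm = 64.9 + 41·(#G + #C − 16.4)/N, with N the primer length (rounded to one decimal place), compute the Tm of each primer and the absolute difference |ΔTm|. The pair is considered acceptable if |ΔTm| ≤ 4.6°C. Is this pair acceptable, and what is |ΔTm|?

Forward: G+C = 9, N = 19 → Tm = 64.9 + 41·(9 − 16.4)/19 = 48.9°C.
Reverse: G+C = 11, N = 17 → Tm = 64.9 + 41·(11 − 16.4)/17 = 51.9°C.
|ΔTm| = |48.9 − 51.9| = 3.0°C, ≤ 4.6°C.

|ΔTm| = 3.0°C; the pair is acceptable.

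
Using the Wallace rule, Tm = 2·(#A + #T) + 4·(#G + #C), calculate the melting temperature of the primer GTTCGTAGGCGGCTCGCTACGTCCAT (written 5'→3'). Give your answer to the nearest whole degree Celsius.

Base counts: A=3, T=7, G=8, C=8 (length 26).
Tm = 2·(3+7) + 4·(8+8) = 2·10 + 4·16 = 20 + 64 = 84°C.

84°C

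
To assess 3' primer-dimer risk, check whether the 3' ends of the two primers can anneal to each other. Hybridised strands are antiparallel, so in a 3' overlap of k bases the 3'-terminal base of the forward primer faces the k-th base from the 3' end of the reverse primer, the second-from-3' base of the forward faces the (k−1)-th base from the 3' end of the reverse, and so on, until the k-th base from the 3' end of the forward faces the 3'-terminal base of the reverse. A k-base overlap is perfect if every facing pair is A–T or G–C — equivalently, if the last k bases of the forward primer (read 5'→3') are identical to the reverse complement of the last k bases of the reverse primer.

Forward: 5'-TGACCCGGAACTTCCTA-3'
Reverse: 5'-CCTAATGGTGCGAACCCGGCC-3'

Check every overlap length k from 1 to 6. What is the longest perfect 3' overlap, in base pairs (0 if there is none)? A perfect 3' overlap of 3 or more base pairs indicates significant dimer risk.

Last 6 bases (5'→3') — forward …TTCCTA, reverse …CCGGCC.
Reverse complement of the reverse primer's last 6 bases: GGCCGG; its first k bases are the reverse complement of the reverse primer's last k bases, so a perfect k-base overlap needs the forward primer's last k bases to equal them.
Comparing (forward last k vs required): k=1: A vs G ✗; k=2: TA vs GG ✗; k=3: CTA vs GGC ✗; k=4: CCTA vs GGCC ✗; k=5: TCCTA vs GGCCG ✗; k=6: TTCCTA vs GGCCGG ✗.
No overlap length from 1 to 6 is perfect, so the longest perfect 3' overlap is 0.

Longest perfect overlap: 0 complementary base pairs; below the dimer-risk threshold (threshold 3).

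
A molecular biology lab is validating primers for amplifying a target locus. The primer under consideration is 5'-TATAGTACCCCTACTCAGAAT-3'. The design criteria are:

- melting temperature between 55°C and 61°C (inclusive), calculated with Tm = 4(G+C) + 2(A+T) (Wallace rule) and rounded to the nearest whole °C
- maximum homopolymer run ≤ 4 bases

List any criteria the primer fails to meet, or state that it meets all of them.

Meets all criteria.

Base counts: A=7, T=6, G=2, C=6 (length 21).
Tm: Tm = 2·13 + 4·8 = 58°C ✓
homopolymer run: longest run = 4 ✓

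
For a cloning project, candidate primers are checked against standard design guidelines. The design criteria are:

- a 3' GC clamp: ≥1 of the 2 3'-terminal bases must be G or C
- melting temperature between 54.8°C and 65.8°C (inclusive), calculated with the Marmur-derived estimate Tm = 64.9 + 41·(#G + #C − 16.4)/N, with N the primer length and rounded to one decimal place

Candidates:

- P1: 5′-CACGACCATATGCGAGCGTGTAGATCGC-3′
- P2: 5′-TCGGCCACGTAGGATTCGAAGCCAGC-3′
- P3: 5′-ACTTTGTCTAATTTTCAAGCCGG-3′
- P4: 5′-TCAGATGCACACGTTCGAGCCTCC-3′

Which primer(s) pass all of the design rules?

P1, P2 and P4.

P1 (28 nt, A=7 T=5 G=8 C=8): 3' end GC has 2 G/C ✓; Tm = 64.9 + 41·(16 − 16.4)/28 = 64.3°C ✓ — passes.
P2 (26 nt, A=6 T=4 G=8 C=8): 3' end GC has 2 G/C ✓; Tm = 64.9 + 41·(16 − 16.4)/26 = 64.3°C ✓ — passes.
P3 (23 nt, A=5 T=9 G=4 C=5): 3' end GG has 2 G/C ✓; Tm = 64.9 + 41·(9 − 16.4)/23 = 51.7°C, outside 54.8–65.8°C ✗ — fails.
P4 (24 nt, A=5 T=5 G=5 C=9): 3' end CC has 2 G/C ✓; Tm = 64.9 + 41·(14 − 16.4)/24 = 60.8°C ✓ — passes.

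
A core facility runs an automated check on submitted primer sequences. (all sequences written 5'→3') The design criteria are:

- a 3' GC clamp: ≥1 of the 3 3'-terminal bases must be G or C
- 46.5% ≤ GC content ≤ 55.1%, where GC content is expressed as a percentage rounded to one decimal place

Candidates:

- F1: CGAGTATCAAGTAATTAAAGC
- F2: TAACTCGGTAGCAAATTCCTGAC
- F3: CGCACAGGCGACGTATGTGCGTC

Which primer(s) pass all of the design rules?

F1 (21 nt, A=9 T=5 G=4 C=3): 3' end AGC has 2 G/C ✓; GC 7/21 = 33.3%, outside 46.5–55.1% ✗ — fails.
F2 (23 nt, A=7 T=6 G=4 C=6): 3' end GAC has 2 G/C ✓; GC 10/23 = 43.5%, outside 46.5–55.1% ✗ — fails.
F3 (23 nt, A=4 T=4 G=8 C=7): 3' end GTC has 2 G/C ✓; GC 15/23 = 65.2%, outside 46.5–55.1% ✗ — fails.

None of the candidates satisfy all criteria.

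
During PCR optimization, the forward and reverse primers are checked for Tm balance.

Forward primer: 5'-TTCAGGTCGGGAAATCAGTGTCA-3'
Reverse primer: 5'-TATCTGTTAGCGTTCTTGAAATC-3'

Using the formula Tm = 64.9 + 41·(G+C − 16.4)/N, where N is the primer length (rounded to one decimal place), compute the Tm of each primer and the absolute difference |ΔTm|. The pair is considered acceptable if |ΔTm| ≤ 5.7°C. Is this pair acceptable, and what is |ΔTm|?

|ΔTm| = 5.4°C; the pair is acceptable.

Forward: G+C = 11, N = 23 → Tm = 64.9 + 41·(11 − 16.4)/23 = 55.3°C.
Reverse: G+C = 8, N = 23 → Tm = 64.9 + 41·(8 − 16.4)/23 = 49.9°C.
|ΔTm| = |55.3 − 49.9| = 5.4°C, ≤ 5.7°C.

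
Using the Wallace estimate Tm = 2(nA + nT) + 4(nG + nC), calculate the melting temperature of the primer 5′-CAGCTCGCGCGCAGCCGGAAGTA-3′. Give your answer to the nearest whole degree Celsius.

78°C

Base counts: A=5, T=2, G=8, C=8 (length 23).
Tm = 2·(5+2) + 4·(8+8) = 2·7 + 4·16 = 14 + 64 = 78°C.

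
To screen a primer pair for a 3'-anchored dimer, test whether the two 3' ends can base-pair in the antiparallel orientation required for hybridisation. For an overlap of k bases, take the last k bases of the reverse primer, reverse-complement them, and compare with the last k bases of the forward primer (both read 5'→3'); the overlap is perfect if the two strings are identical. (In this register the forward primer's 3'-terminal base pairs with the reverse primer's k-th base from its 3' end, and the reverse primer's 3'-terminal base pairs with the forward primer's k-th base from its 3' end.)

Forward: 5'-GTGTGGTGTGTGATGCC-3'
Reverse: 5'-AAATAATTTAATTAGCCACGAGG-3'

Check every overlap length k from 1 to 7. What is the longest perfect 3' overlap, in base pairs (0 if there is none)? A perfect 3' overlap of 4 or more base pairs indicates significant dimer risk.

Last 7 bases (5'→3') — forward …TGATGCC, reverse …CACGAGG.
Reverse complement of the reverse primer's last 7 bases: CCTCGTG; its first k bases are the reverse complement of the reverse primer's last k bases, so a perfect k-base overlap needs the forward primer's last k bases to equal them.
Comparing (forward last k vs required): k=1: C vs C ✓; k=2: CC vs CC ✓; k=3: GCC vs CCT ✗; k=4: TGCC vs CCTC ✗; k=5: ATGCC vs CCTCG ✗; k=6: GATGCC vs CCTCGT ✗; k=7: TGATGCC vs CCTCGTG ✗.
Perfect overlaps at k = 1, 2; the largest is 2.

Longest perfect overlap: 2 complementary base pairs; below the dimer-risk threshold (threshold 4).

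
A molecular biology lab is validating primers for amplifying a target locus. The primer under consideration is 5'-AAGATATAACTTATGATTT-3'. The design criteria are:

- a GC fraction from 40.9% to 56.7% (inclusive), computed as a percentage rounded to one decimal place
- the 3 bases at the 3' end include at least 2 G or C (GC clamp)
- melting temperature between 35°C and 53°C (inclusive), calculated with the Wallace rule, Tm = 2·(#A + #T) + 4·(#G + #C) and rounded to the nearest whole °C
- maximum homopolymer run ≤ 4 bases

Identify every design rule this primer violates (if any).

Base counts: A=8, T=8, G=2, C=1 (length 19).
GC content: GC 3/19 = 15.8%, outside 40.9–56.7% ✗
GC clamp: 3' end TTT has 0 G/C, need ≥2 ✗
Tm: Tm = 2·16 + 4·3 = 44°C ✓
homopolymer run: longest run = 3 ✓

Fails: GC content, GC clamp.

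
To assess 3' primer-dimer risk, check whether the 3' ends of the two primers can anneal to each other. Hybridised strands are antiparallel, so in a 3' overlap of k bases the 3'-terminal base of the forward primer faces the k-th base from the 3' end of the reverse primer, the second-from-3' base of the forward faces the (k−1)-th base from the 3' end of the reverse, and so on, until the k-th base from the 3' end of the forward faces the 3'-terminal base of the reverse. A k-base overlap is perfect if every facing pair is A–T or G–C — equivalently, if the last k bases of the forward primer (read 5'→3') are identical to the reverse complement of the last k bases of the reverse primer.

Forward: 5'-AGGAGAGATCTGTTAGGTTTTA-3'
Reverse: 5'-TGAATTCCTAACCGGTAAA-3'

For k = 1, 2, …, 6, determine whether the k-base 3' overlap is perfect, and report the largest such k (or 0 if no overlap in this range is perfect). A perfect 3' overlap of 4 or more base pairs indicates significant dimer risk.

Longest perfect overlap: 4 complementary base pairs; significant dimer risk (threshold 4).

Last 6 bases (5'→3') — forward …GTTTTA, reverse …GGTAAA.
Reverse complement of the reverse primer's last 6 bases: TTTACC; its first k bases are the reverse complement of the reverse primer's last k bases, so a perfect k-base overlap needs the forward primer's last k bases to equal them.
Comparing (forward last k vs required): k=1: A vs T ✗; k=2: TA vs TT ✗; k=3: TTA vs TTT ✗; k=4: TTTA vs TTTA ✓; k=5: TTTTA vs TTTAC ✗; k=6: GTTTTA vs TTTACC ✗.
Only k = 4 is perfect, so the longest perfect 3' overlap is 4.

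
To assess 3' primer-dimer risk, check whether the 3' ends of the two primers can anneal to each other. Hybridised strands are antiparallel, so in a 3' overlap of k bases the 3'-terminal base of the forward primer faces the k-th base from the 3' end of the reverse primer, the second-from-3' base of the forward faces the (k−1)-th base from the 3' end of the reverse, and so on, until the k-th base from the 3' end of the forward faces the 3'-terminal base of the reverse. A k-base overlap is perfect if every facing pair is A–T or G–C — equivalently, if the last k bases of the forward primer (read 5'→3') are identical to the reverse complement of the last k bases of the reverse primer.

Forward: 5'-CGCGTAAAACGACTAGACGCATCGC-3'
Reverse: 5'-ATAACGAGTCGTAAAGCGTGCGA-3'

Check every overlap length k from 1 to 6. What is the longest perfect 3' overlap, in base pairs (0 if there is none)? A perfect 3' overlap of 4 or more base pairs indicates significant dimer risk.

Longest perfect overlap: 4 complementary base pairs; significant dimer risk (threshold 4).

Last 6 bases (5'→3') — forward …CATCGC, reverse …GTGCGA.
Reverse complement of the reverse primer's last 6 bases: TCGCAC; its first k bases are the reverse complement of the reverse primer's last k bases, so a perfect k-base overlap needs the forward primer's last k bases to equal them.
Comparing (forward last k vs required): k=1: C vs T ✗; k=2: GC vs TC ✗; k=3: CGC vs TCG ✗; k=4: TCGC vs TCGC ✓; k=5: ATCGC vs TCGCA ✗; k=6: CATCGC vs TCGCAC ✗.
Only k = 4 is perfect, so the longest perfect 3' overlap is 4.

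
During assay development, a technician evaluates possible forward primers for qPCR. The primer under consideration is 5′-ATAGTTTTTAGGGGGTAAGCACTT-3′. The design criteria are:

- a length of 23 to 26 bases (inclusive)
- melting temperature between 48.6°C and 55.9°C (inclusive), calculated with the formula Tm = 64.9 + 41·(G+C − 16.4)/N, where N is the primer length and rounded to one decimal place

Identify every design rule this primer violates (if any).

Meets all criteria.

Base counts: A=6, T=9, G=7, C=2 (length 24).
length: length 24 ✓
Tm: Tm = 64.9 + 41·(9 − 16.4)/24 = 52.3°C ✓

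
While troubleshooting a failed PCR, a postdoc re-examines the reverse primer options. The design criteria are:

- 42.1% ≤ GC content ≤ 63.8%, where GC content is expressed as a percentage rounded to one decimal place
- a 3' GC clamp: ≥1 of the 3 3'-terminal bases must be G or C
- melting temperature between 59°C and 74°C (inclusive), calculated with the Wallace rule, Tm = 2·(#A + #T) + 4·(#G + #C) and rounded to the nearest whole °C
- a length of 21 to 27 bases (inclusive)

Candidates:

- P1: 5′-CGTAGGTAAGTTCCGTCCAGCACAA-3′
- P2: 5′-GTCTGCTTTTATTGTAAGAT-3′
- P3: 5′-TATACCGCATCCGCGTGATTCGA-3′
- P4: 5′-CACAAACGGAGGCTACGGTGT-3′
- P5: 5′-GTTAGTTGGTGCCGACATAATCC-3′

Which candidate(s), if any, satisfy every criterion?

P1 (25 nt, A=7 T=5 G=6 C=7): GC 13/25 = 52.0% ✓; 3' end CAA has 1 G/C ✓; Tm = 2·12 + 4·13 = 76°C, outside 59–74°C ✗; length 25 ✓ — fails.
P2 (20 nt, A=4 T=10 G=4 C=2): GC 6/20 = 30.0%, outside 42.1–63.8% ✗; 3' end GAT has 1 G/C ✓; Tm = 2·14 + 4·6 = 52°C, outside 59–74°C ✗; length 20, outside 21–27 ✗ — fails.
P3 (23 nt, A=5 T=6 G=5 C=7): GC 12/23 = 52.2% ✓; 3' end CGA has 2 G/C ✓; Tm = 2·11 + 4·12 = 70°C ✓; length 23 ✓ — passes.
P4 (21 nt, A=6 T=3 G=7 C=5): GC 12/21 = 57.1% ✓; 3' end TGT has 1 G/C ✓; Tm = 2·9 + 4·12 = 66°C ✓; length 21 ✓ — passes.
P5 (23 nt, A=5 T=7 G=6 C=5): GC 11/23 = 47.8% ✓; 3' end TCC has 2 G/C ✓; Tm = 2·12 + 4·11 = 68°C ✓; length 23 ✓ — passes.

P3, P4 and P5.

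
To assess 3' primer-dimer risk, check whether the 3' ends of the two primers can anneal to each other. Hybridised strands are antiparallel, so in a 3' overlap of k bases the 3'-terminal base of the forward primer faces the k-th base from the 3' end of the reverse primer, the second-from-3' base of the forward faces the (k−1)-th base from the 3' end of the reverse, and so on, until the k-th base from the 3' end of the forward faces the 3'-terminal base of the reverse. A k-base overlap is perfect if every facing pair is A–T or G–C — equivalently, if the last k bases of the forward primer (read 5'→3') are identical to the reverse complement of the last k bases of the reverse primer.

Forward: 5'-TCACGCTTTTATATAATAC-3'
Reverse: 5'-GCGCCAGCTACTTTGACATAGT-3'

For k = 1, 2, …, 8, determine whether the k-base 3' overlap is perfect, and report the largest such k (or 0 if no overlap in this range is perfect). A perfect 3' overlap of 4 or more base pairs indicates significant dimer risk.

Longest perfect overlap: 2 complementary base pairs; below the dimer-risk threshold (threshold 4).

Last 8 bases (5'→3') — forward …TATAATAC, reverse …GACATAGT.
Reverse complement of the reverse primer's last 8 bases: ACTATGTC; its first k bases are the reverse complement of the reverse primer's last k bases, so a perfect k-base overlap needs the forward primer's last k bases to equal them.
Comparing (forward last k vs required): k=1: C vs A ✗; k=2: AC vs AC ✓; k=3: TAC vs ACT ✗; k=4: ATAC vs ACTA ✗; k=5: AATAC vs ACTAT ✗; k=6: TAATAC vs ACTATG ✗; k=7: ATAATAC vs ACTATGT ✗; k=8: TATAATAC vs ACTATGTC ✗.
Only k = 2 is perfect, so the longest perfect 3' overlap is 2.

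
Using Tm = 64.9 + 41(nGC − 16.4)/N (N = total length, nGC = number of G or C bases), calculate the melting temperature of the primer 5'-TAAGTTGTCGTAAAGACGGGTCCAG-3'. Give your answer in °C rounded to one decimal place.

57.7°C

Base counts: A=7, T=6, G=8, C=4; G+C = 12, N = 25.
Tm = 64.9 + 41·(12 − 16.4)/25 = 64.9 + -180.40/25 = 57.7°C.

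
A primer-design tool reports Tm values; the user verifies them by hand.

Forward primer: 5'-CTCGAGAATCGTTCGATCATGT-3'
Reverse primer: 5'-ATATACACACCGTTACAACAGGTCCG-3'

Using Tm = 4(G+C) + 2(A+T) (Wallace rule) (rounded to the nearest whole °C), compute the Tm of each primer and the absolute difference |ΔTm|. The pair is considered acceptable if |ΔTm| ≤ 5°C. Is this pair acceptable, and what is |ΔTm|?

Forward: A=5 T=7 G=5 C=5 → Tm = 2·12 + 4·10 = 64°C.
Reverse: A=9 T=5 G=4 C=8 → Tm = 2·14 + 4·12 = 76°C.
|ΔTm| = |64 − 76| = 12°C, > 5°C.

|ΔTm| = 12°C; the pair is not acceptable.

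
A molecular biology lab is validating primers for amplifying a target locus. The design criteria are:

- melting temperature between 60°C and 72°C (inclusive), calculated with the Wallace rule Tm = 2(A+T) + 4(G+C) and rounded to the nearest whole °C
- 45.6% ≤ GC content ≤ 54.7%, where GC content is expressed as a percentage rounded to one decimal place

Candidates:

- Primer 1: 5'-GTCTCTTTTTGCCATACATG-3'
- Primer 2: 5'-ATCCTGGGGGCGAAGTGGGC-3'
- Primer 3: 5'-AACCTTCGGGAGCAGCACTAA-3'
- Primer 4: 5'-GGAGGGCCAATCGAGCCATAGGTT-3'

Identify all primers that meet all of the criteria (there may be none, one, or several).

Primer 1 (20 nt, A=3 T=9 G=3 C=5): Tm = 2·12 + 4·8 = 56°C, outside 60–72°C ✗; GC 8/20 = 40.0%, outside 45.6–54.7% ✗ — fails.
Primer 2 (20 nt, A=3 T=3 G=10 C=4): Tm = 2·6 + 4·14 = 68°C ✓; GC 14/20 = 70.0%, outside 45.6–54.7% ✗ — fails.
Primer 3 (21 nt, A=7 T=3 G=5 C=6): Tm = 2·10 + 4·11 = 64°C ✓; GC 11/21 = 52.4% ✓ — passes.
Primer 4 (24 nt, A=6 T=4 G=9 C=5): Tm = 2·10 + 4·14 = 76°C, outside 60–72°C ✗; GC 14/24 = 58.3%, outside 45.6–54.7% ✗ — fails.

Primer 3 only.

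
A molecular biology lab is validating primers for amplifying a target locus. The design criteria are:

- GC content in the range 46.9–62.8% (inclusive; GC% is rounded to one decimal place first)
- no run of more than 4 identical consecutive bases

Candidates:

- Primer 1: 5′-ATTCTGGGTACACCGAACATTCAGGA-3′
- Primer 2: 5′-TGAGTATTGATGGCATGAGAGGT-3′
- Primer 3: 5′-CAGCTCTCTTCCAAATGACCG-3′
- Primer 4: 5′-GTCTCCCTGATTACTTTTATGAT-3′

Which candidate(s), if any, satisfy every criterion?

Primer 1 (26 nt, A=8 T=6 G=6 C=6): GC 12/26 = 46.2%, outside 46.9–62.8% ✗; longest run = 3 ✓ — fails.
Primer 2 (23 nt, A=6 T=7 G=9 C=1): GC 10/23 = 43.5%, outside 46.9–62.8% ✗; longest run = 2 ✓ — fails.
Primer 3 (21 nt, A=5 T=5 G=3 C=8): GC 11/21 = 52.4% ✓; longest run = 3 ✓ — passes.
Primer 4 (23 nt, A=4 T=11 G=3 C=5): GC 8/23 = 34.8%, outside 46.9–62.8% ✗; longest run = 4 ✓ — fails.

Primer 3 only.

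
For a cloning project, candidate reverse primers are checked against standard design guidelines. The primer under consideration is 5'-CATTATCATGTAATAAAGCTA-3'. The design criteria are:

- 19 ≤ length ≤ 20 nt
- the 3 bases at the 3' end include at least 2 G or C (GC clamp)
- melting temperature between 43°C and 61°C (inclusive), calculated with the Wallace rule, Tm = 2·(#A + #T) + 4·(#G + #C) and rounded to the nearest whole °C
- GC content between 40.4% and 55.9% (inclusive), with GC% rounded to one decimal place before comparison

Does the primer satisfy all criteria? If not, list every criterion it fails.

Fails: length, GC clamp, GC content.

Base counts: A=9, T=7, G=2, C=3 (length 21).
length: length 21, outside 19–20 ✗
GC clamp: 3' end CTA has 1 G/C, need ≥2 ✗
Tm: Tm = 2·16 + 4·5 = 52°C ✓
GC content: GC 5/21 = 23.8%, outside 40.4–55.9% ✗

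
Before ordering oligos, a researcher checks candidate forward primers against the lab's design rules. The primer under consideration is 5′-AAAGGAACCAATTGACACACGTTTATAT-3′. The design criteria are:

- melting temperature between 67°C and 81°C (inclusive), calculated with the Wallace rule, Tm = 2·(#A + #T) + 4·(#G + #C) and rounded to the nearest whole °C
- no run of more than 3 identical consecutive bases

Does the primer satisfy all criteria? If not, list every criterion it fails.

Base counts: A=12, T=7, G=4, C=5 (length 28).
Tm: Tm = 2·19 + 4·9 = 74°C ✓
homopolymer run: longest run = 3 ✓

Meets all criteria.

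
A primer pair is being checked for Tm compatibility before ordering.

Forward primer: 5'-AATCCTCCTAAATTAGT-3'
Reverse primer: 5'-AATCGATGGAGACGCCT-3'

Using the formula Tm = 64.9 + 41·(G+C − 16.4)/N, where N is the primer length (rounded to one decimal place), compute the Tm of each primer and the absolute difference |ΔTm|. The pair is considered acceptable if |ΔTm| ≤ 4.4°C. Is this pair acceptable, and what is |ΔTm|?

Forward: G+C = 5, N = 17 → Tm = 64.9 + 41·(5 − 16.4)/17 = 37.4°C.
Reverse: G+C = 9, N = 17 → Tm = 64.9 + 41·(9 − 16.4)/17 = 47.1°C.
|ΔTm| = |37.4 − 47.1| = 9.7°C, > 4.4°C.

|ΔTm| = 9.7°C; the pair is not acceptable.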